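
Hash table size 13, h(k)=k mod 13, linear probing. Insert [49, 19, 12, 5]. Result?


Insertions: 49->slot 10; 19->slot 6; 12->slot 12; 5->slot 5
Table: [None, None, None, None, None, 5, 19, None, None, None, 49, None, 12]


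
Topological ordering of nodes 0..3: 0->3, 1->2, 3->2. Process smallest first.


Kahn's algorithm, process smallest node first
Order: [0, 1, 3, 2]


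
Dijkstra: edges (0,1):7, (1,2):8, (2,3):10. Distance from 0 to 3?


Dijkstra from 0:
Distances: {0: 0, 1: 7, 2: 15, 3: 25}
Shortest distance to 3 = 25, path = [0, 1, 2, 3]


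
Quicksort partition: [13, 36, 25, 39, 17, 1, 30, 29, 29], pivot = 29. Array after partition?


Elements <= 29 go left of pivot.
Result: [13, 25, 17, 1, 29, 29, 30, 36, 39], pivot at index 5


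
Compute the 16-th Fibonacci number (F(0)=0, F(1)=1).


F(n)=F(n-1)+F(n-2)
...F(14)=377, F(15)=610, F(16)=987


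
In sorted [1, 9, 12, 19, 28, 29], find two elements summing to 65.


Two pointers: lo=0, hi=5
No pair sums to 65


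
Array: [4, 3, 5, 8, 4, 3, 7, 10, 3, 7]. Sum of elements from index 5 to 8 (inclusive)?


Prefix sums: [0, 4, 7, 12, 20, 24, 27, 34, 44, 47, 54]
Sum[5..8] = prefix[9] - prefix[5] = 47 - 24 = 23


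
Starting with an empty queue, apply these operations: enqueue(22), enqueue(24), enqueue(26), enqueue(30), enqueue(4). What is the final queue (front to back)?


enqueue(22) -> [22]
enqueue(24) -> [22, 24]
enqueue(26) -> [22, 24, 26]
enqueue(30) -> [22, 24, 26, 30]
enqueue(4) -> [22, 24, 26, 30, 4]
Final queue (front to back): [22, 24, 26, 30, 4]


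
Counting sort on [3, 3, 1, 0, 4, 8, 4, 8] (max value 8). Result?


Count array: [1, 1, 0, 2, 2, 0, 0, 0, 2]
Reconstruct: [0, 1, 3, 3, 4, 4, 8, 8]


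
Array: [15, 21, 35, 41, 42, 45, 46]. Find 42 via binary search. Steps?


Search for 42:
[0,6] mid=3 arr[3]=41
[4,6] mid=5 arr[5]=45
[4,4] mid=4 arr[4]=42
Total: 3 comparisons


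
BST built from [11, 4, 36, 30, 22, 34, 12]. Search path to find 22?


BST root = 11
Search for 22: compare at each node
Path: [11, 36, 30, 22]


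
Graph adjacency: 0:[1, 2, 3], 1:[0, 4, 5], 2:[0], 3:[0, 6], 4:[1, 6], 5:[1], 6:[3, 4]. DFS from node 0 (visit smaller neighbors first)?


DFS stack-based: start with [0]
Visit order: [0, 1, 4, 6, 3, 5, 2]


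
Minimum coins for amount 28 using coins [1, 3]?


dp[0]=0; dp[i]=1+min(dp[i-c] for c in coins)
...dp[23]=9, dp[24]=8, dp[25]=9, dp[26]=10, dp[27]=9, dp[28]=10
Minimum coins for 28 = 10


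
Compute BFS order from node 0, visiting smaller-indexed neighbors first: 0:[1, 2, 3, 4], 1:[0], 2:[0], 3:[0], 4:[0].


BFS queue: start with [0]
Visit order: [0, 1, 2, 3, 4]


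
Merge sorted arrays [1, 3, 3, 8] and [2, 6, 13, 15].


Compare heads, take smaller each step.
Merged: [1, 2, 3, 3, 6, 8, 13, 15]


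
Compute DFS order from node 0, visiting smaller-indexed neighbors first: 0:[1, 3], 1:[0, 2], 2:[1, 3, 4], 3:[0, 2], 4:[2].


DFS stack-based: start with [0]
Visit order: [0, 1, 2, 3, 4]


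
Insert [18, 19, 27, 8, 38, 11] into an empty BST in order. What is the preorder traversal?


Root = 18; build tree by BST insertion.
Preorder traversal: [18, 8, 11, 19, 27, 38]


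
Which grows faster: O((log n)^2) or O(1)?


constant grows slower than polylogarithmic
O(1) is asymptotically smaller; O((log n)^2) grows faster


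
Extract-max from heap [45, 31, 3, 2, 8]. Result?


Max = 45
Replace root with last, heapify down
Resulting heap: [31, 8, 3, 2]


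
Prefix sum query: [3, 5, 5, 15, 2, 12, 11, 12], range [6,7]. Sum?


Prefix sums: [0, 3, 8, 13, 28, 30, 42, 53, 65]
Sum[6..7] = prefix[8] - prefix[6] = 65 - 42 = 23


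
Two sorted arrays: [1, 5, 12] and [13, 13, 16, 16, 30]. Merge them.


Compare heads, take smaller each step.
Merged: [1, 5, 12, 13, 13, 16, 16, 30]


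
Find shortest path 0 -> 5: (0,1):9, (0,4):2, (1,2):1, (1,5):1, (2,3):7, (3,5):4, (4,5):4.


Dijkstra from 0:
Distances: {0: 0, 1: 7, 2: 8, 3: 10, 4: 2, 5: 6}
Shortest distance to 5 = 6, path = [0, 4, 5]


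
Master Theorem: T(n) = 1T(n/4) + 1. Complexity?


a=1, b=4, c=0. log_4(1)=0 = c=0. Case 2: O(n^c log n) = O(log n)
Complexity: O(log n)


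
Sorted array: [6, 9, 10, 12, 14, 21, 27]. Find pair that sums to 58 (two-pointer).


Two pointers: lo=0, hi=6
No pair sums to 58


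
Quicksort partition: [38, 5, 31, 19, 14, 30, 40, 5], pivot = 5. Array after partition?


Elements <= 5 go left of pivot.
Result: [5, 5, 31, 19, 14, 30, 40, 38], pivot at index 1


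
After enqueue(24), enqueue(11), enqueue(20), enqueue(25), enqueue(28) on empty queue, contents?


enqueue(24) -> [24]
enqueue(11) -> [24, 11]
enqueue(20) -> [24, 11, 20]
enqueue(25) -> [24, 11, 20, 25]
enqueue(28) -> [24, 11, 20, 25, 28]
Final queue (front to back): [24, 11, 20, 25, 28]


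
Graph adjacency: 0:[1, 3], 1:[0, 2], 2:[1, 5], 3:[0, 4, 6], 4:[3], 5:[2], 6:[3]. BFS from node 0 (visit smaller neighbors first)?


BFS queue: start with [0]
Visit order: [0, 1, 3, 2, 4, 6, 5]


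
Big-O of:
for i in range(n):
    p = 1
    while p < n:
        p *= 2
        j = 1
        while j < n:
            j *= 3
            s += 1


Per nesting level: O(n) * O(log n) * O(log n) = O(n (log n)^2)
Complexity: O(n (log n)^2)


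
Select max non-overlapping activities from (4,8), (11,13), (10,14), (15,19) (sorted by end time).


Greedy: pick earliest-ending, then skip overlaps.
Selected (3 activities): [(4, 8), (11, 13), (15, 19)]


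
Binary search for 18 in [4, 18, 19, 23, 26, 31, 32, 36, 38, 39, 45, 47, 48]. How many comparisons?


Search for 18:
[0,12] mid=6 arr[6]=32
[0,5] mid=2 arr[2]=19
[0,1] mid=0 arr[0]=4
[1,1] mid=1 arr[1]=18
Total: 4 comparisons


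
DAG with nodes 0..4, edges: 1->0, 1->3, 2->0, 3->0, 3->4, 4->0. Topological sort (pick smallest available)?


Kahn's algorithm, process smallest node first
Order: [1, 2, 3, 4, 0]


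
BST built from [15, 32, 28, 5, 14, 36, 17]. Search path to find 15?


BST root = 15
Search for 15: compare at each node
Path: [15]


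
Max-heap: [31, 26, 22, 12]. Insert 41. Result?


Append 41: [31, 26, 22, 12, 41]
Bubble up: swap idx 4(41) with idx 1(26); swap idx 1(41) with idx 0(31)
Result: [41, 31, 22, 12, 26]


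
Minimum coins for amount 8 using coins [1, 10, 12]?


dp[0]=0; dp[i]=1+min(dp[i-c] for c in coins)
...dp[3]=3, dp[4]=4, dp[5]=5, dp[6]=6, dp[7]=7, dp[8]=8
Minimum coins for 8 = 8


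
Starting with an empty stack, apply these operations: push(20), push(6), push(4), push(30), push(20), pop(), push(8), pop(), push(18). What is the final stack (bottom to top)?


push(20) -> [20]
push(6) -> [20, 6]
push(4) -> [20, 6, 4]
push(30) -> [20, 6, 4, 30]
push(20) -> [20, 6, 4, 30, 20]
pop() returns 20 -> [20, 6, 4, 30]
push(8) -> [20, 6, 4, 30, 8]
pop() returns 8 -> [20, 6, 4, 30]
push(18) -> [20, 6, 4, 30, 18]
Final stack (bottom to top): [20, 6, 4, 30, 18]


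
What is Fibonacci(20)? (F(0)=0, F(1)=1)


F(n)=F(n-1)+F(n-2)
...F(18)=2584, F(19)=4181, F(20)=6765


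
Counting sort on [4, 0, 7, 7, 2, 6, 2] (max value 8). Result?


Count array: [1, 0, 2, 0, 1, 0, 1, 2, 0]
Reconstruct: [0, 2, 2, 4, 6, 7, 7]


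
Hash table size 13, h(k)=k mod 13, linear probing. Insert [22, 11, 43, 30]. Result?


Insertions: 22->slot 9; 11->slot 11; 43->slot 4; 30->slot 5
Table: [None, None, None, None, 43, 30, None, None, None, 22, None, 11, None]


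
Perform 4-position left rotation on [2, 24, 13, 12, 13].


Left rotate by 4: [13, 2, 24, 13, 12]


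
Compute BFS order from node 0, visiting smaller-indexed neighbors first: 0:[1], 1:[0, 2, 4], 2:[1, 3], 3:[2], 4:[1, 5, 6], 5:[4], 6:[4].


BFS queue: start with [0]
Visit order: [0, 1, 2, 4, 3, 5, 6]


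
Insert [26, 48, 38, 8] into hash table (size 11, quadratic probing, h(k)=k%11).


Insertions: 26->slot 4; 48->slot 5; 38->slot 6; 8->slot 8
Table: [None, None, None, None, 26, 48, 38, None, 8, None, None]


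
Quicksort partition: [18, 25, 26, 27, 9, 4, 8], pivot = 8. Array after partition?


Elements <= 8 go left of pivot.
Result: [4, 8, 26, 27, 9, 18, 25], pivot at index 1


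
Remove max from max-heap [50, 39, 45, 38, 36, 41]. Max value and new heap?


Max = 50
Replace root with last, heapify down
Resulting heap: [45, 39, 41, 38, 36]


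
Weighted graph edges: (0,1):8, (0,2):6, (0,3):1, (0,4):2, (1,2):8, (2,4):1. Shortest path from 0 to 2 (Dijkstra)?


Dijkstra from 0:
Distances: {0: 0, 1: 8, 2: 3, 3: 1, 4: 2}
Shortest distance to 2 = 3, path = [0, 4, 2]


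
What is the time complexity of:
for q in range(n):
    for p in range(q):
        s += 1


Per nesting level: O(n) * O(n) [triangular over q] = O(n^2)
Complexity: O(n^2)


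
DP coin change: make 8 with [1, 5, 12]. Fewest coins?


dp[0]=0; dp[i]=1+min(dp[i-c] for c in coins)
...dp[3]=3, dp[4]=4, dp[5]=1, dp[6]=2, dp[7]=3, dp[8]=4
Minimum coins for 8 = 4


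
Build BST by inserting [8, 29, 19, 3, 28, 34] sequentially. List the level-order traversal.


Root = 8; build tree by BST insertion.
Level-Order traversal: [8, 3, 29, 19, 34, 28]


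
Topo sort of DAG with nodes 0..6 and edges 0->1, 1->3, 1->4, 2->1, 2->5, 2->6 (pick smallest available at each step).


Kahn's algorithm, process smallest node first
Order: [0, 2, 1, 3, 4, 5, 6]


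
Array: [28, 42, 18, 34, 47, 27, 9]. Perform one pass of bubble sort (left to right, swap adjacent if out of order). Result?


After one pass: [28, 18, 34, 42, 27, 9, 47]


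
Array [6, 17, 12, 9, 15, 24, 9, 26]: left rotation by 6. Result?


Left rotate by 6: [9, 26, 6, 17, 12, 9, 15, 24]


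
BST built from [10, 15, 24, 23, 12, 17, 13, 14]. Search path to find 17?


BST root = 10
Search for 17: compare at each node
Path: [10, 15, 24, 23, 17]


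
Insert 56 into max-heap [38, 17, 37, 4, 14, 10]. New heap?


Append 56: [38, 17, 37, 4, 14, 10, 56]
Bubble up: swap idx 6(56) with idx 2(37); swap idx 2(56) with idx 0(38)
Result: [56, 17, 38, 4, 14, 10, 37]


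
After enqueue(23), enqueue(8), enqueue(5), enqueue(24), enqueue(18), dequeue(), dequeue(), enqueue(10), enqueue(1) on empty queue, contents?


enqueue(23) -> [23]
enqueue(8) -> [23, 8]
enqueue(5) -> [23, 8, 5]
enqueue(24) -> [23, 8, 5, 24]
enqueue(18) -> [23, 8, 5, 24, 18]
dequeue() returns 23 -> [8, 5, 24, 18]
dequeue() returns 8 -> [5, 24, 18]
enqueue(10) -> [5, 24, 18, 10]
enqueue(1) -> [5, 24, 18, 10, 1]
Final queue (front to back): [5, 24, 18, 10, 1]


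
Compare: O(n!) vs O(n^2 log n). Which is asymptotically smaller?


n^2 log n grows slower than factorial
O(n^2 log n) is asymptotically smaller; O(n!) grows faster


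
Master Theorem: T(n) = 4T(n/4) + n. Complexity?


a=4, b=4, c=1. log_4(4)=1 = c=1. Case 2: O(n^c log n) = O(n log n)
Complexity: O(n log n)


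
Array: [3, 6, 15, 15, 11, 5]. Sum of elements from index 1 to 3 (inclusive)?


Prefix sums: [0, 3, 9, 24, 39, 50, 55]
Sum[1..3] = prefix[4] - prefix[1] = 39 - 3 = 36


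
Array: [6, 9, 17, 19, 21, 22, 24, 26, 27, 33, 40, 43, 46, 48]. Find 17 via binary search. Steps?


Search for 17:
[0,13] mid=6 arr[6]=24
[0,5] mid=2 arr[2]=17
Total: 2 comparisons


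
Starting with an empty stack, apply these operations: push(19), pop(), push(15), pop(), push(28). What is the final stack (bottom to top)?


push(19) -> [19]
pop() returns 19 -> []
push(15) -> [15]
pop() returns 15 -> []
push(28) -> [28]
Final stack (bottom to top): [28]


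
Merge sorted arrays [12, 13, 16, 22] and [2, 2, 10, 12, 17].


Compare heads, take smaller each step.
Merged: [2, 2, 10, 12, 12, 13, 16, 17, 22]


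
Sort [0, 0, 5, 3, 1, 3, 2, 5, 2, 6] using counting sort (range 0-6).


Count array: [2, 1, 2, 2, 0, 2, 1]
Reconstruct: [0, 0, 1, 2, 2, 3, 3, 5, 5, 6]


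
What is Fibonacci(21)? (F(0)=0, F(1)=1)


F(n)=F(n-1)+F(n-2)
...F(19)=4181, F(20)=6765, F(21)=10946


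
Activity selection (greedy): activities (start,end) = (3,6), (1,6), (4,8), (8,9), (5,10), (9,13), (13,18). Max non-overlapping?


Greedy: pick earliest-ending, then skip overlaps.
Selected (4 activities): [(3, 6), (8, 9), (9, 13), (13, 18)]


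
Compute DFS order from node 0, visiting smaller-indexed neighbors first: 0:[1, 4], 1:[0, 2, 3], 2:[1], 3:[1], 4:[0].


DFS stack-based: start with [0]
Visit order: [0, 1, 2, 3, 4]


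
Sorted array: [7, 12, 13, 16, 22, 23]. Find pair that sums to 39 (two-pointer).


Two pointers: lo=0, hi=5
Found pair: (16, 23) summing to 39


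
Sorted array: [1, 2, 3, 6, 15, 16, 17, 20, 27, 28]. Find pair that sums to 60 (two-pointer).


Two pointers: lo=0, hi=9
No pair sums to 60


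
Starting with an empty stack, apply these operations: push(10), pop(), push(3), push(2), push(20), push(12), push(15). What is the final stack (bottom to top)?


push(10) -> [10]
pop() returns 10 -> []
push(3) -> [3]
push(2) -> [3, 2]
push(20) -> [3, 2, 20]
push(12) -> [3, 2, 20, 12]
push(15) -> [3, 2, 20, 12, 15]
Final stack (bottom to top): [3, 2, 20, 12, 15]


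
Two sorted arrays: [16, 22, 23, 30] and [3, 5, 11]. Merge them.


Compare heads, take smaller each step.
Merged: [3, 5, 11, 16, 22, 23, 30]


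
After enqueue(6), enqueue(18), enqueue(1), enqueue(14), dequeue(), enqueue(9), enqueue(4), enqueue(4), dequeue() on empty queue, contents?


enqueue(6) -> [6]
enqueue(18) -> [6, 18]
enqueue(1) -> [6, 18, 1]
enqueue(14) -> [6, 18, 1, 14]
dequeue() returns 6 -> [18, 1, 14]
enqueue(9) -> [18, 1, 14, 9]
enqueue(4) -> [18, 1, 14, 9, 4]
enqueue(4) -> [18, 1, 14, 9, 4, 4]
dequeue() returns 18 -> [1, 14, 9, 4, 4]
Final queue (front to back): [1, 14, 9, 4, 4]


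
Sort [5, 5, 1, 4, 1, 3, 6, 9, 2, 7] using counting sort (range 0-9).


Count array: [0, 2, 1, 1, 1, 2, 1, 1, 0, 1]
Reconstruct: [1, 1, 2, 3, 4, 5, 5, 6, 7, 9]


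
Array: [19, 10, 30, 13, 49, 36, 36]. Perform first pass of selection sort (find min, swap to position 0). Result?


After one pass: [10, 19, 30, 13, 49, 36, 36]


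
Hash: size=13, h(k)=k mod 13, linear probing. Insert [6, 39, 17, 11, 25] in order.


Insertions: 6->slot 6; 39->slot 0; 17->slot 4; 11->slot 11; 25->slot 12
Table: [39, None, None, None, 17, None, 6, None, None, None, None, 11, 25]


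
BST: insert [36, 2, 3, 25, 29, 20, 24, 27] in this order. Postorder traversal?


Root = 36; build tree by BST insertion.
Postorder traversal: [24, 20, 27, 29, 25, 3, 2, 36]


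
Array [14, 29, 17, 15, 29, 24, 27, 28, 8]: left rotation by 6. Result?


Left rotate by 6: [27, 28, 8, 14, 29, 17, 15, 29, 24]


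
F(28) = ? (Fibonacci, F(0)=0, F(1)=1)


F(n)=F(n-1)+F(n-2)
...F(26)=121393, F(27)=196418, F(28)=317811


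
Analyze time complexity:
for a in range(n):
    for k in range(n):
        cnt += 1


Per nesting level: O(n) * O(n) = O(n^2)
Complexity: O(n^2)


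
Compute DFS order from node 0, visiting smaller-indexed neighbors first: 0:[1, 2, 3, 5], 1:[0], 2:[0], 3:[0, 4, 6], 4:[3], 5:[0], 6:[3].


DFS stack-based: start with [0]
Visit order: [0, 1, 2, 3, 4, 6, 5]


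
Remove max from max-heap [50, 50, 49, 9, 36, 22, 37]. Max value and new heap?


Max = 50
Replace root with last, heapify down
Resulting heap: [50, 37, 49, 9, 36, 22]


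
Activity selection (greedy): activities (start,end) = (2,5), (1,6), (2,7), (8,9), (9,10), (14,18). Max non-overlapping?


Greedy: pick earliest-ending, then skip overlaps.
Selected (4 activities): [(2, 5), (8, 9), (9, 10), (14, 18)]


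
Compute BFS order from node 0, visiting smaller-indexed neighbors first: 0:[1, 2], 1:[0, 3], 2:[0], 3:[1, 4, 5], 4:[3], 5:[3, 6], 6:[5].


BFS queue: start with [0]
Visit order: [0, 1, 2, 3, 4, 5, 6]


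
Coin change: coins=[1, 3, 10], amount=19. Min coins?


dp[0]=0; dp[i]=1+min(dp[i-c] for c in coins)
...dp[14]=3, dp[15]=4, dp[16]=3, dp[17]=4, dp[18]=5, dp[19]=4
Minimum coins for 19 = 4


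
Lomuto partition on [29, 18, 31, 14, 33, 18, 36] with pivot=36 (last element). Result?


Elements <= 36 go left of pivot.
Result: [29, 18, 31, 14, 33, 18, 36], pivot at index 6


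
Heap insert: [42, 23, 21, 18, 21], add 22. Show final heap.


Append 22: [42, 23, 21, 18, 21, 22]
Bubble up: swap idx 5(22) with idx 2(21)
Result: [42, 23, 22, 18, 21, 21]


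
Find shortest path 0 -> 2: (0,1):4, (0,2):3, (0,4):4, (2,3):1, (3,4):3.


Dijkstra from 0:
Distances: {0: 0, 1: 4, 2: 3, 3: 4, 4: 4}
Shortest distance to 2 = 3, path = [0, 2]


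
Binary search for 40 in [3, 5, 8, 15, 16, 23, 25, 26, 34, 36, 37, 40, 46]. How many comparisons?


Search for 40:
[0,12] mid=6 arr[6]=25
[7,12] mid=9 arr[9]=36
[10,12] mid=11 arr[11]=40
Total: 3 comparisons


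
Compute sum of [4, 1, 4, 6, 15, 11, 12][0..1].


Prefix sums: [0, 4, 5, 9, 15, 30, 41, 53]
Sum[0..1] = prefix[2] - prefix[0] = 5 - 0 = 5


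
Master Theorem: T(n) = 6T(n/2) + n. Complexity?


a=6, b=2, c=1. log_2(6)=2.585 > c=1. Case 1: O(n^log_b(a)) = O(n^2.585)
Complexity: O(n^2.585)


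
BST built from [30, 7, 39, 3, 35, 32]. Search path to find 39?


BST root = 30
Search for 39: compare at each node
Path: [30, 39]


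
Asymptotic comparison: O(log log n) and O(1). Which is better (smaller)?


constant grows slower than double-logarithmic
O(1) is asymptotically smaller; O(log log n) grows faster


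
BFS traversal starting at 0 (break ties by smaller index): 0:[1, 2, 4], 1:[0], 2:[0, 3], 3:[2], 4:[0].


BFS queue: start with [0]
Visit order: [0, 1, 2, 4, 3]


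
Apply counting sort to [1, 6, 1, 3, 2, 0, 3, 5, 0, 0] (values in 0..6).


Count array: [3, 2, 1, 2, 0, 1, 1]
Reconstruct: [0, 0, 0, 1, 1, 2, 3, 3, 5, 6]


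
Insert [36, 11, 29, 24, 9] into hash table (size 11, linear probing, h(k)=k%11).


Insertions: 36->slot 3; 11->slot 0; 29->slot 7; 24->slot 2; 9->slot 9
Table: [11, None, 24, 36, None, None, None, 29, None, 9, None]


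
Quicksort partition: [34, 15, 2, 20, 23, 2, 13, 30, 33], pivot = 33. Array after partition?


Elements <= 33 go left of pivot.
Result: [15, 2, 20, 23, 2, 13, 30, 33, 34], pivot at index 7


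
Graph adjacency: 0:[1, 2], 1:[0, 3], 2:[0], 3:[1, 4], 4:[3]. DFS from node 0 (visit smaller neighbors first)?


DFS stack-based: start with [0]
Visit order: [0, 1, 3, 4, 2]


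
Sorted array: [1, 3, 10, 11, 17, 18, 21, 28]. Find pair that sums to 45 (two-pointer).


Two pointers: lo=0, hi=7
Found pair: (17, 28) summing to 45


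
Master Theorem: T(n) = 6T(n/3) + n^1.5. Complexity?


a=6, b=3, c=1.5. log_3(6)=1.631 > c=1.5. Case 1: O(n^log_b(a)) = O(n^1.631)
Complexity: O(n^1.631)


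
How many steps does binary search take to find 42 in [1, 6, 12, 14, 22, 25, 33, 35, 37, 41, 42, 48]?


Search for 42:
[0,11] mid=5 arr[5]=25
[6,11] mid=8 arr[8]=37
[9,11] mid=10 arr[10]=42
Total: 3 comparisons


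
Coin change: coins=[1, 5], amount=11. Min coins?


dp[0]=0; dp[i]=1+min(dp[i-c] for c in coins)
...dp[6]=2, dp[7]=3, dp[8]=4, dp[9]=5, dp[10]=2, dp[11]=3
Minimum coins for 11 = 3


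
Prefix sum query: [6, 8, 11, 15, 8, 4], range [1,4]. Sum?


Prefix sums: [0, 6, 14, 25, 40, 48, 52]
Sum[1..4] = prefix[5] - prefix[1] = 48 - 6 = 42


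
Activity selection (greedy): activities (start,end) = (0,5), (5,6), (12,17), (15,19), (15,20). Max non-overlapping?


Greedy: pick earliest-ending, then skip overlaps.
Selected (3 activities): [(0, 5), (5, 6), (12, 17)]


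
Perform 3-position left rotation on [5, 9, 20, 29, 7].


Left rotate by 3: [29, 7, 5, 9, 20]


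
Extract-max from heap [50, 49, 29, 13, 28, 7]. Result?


Max = 50
Replace root with last, heapify down
Resulting heap: [49, 28, 29, 13, 7]


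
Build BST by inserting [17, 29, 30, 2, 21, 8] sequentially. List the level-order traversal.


Root = 17; build tree by BST insertion.
Level-Order traversal: [17, 2, 29, 8, 21, 30]


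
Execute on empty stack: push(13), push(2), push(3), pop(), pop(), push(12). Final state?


push(13) -> [13]
push(2) -> [13, 2]
push(3) -> [13, 2, 3]
pop() returns 3 -> [13, 2]
pop() returns 2 -> [13]
push(12) -> [13, 12]
Final stack (bottom to top): [13, 12]


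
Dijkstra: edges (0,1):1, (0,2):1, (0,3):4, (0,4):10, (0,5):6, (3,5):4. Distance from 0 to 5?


Dijkstra from 0:
Distances: {0: 0, 1: 1, 2: 1, 3: 4, 4: 10, 5: 6}
Shortest distance to 5 = 6, path = [0, 5]


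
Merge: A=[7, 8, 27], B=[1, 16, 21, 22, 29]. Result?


Compare heads, take smaller each step.
Merged: [1, 7, 8, 16, 21, 22, 27, 29]


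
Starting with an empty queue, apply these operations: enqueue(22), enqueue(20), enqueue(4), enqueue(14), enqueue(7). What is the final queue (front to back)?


enqueue(22) -> [22]
enqueue(20) -> [22, 20]
enqueue(4) -> [22, 20, 4]
enqueue(14) -> [22, 20, 4, 14]
enqueue(7) -> [22, 20, 4, 14, 7]
Final queue (front to back): [22, 20, 4, 14, 7]


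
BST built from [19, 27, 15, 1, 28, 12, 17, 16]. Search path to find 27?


BST root = 19
Search for 27: compare at each node
Path: [19, 27]


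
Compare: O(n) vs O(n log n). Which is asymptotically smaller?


linear grows slower than linearithmic
O(n) is asymptotically smaller; O(n log n) grows faster


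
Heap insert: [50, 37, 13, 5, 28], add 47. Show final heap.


Append 47: [50, 37, 13, 5, 28, 47]
Bubble up: swap idx 5(47) with idx 2(13)
Result: [50, 37, 47, 5, 28, 13]


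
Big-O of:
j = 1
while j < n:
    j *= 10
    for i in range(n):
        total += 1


Per nesting level: O(log n) * O(n) = O(n log n)
Complexity: O(n log n)


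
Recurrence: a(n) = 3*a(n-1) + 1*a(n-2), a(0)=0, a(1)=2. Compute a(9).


Build bottom-up:
...a(7)=2378, a(8)=7854, a(9)=3*7854+1*2378=25940


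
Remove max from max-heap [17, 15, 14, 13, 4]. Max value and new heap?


Max = 17
Replace root with last, heapify down
Resulting heap: [15, 13, 14, 4]


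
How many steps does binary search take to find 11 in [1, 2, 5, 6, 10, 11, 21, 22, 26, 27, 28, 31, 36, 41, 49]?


Search for 11:
[0,14] mid=7 arr[7]=22
[0,6] mid=3 arr[3]=6
[4,6] mid=5 arr[5]=11
Total: 3 comparisons


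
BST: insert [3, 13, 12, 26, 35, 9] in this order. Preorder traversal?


Root = 3; build tree by BST insertion.
Preorder traversal: [3, 13, 12, 9, 26, 35]


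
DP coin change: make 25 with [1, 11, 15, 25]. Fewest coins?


dp[0]=0; dp[i]=1+min(dp[i-c] for c in coins)
...dp[20]=6, dp[21]=7, dp[22]=2, dp[23]=3, dp[24]=4, dp[25]=1
Minimum coins for 25 = 1


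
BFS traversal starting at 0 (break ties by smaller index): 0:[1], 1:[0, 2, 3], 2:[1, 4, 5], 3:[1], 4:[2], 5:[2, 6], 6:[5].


BFS queue: start with [0]
Visit order: [0, 1, 2, 3, 4, 5, 6]


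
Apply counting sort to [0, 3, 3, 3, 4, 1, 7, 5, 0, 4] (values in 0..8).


Count array: [2, 1, 0, 3, 2, 1, 0, 1, 0]
Reconstruct: [0, 0, 1, 3, 3, 3, 4, 4, 5, 7]


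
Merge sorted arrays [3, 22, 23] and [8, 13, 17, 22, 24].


Compare heads, take smaller each step.
Merged: [3, 8, 13, 17, 22, 22, 23, 24]


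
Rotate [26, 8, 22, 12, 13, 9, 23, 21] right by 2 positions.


Right rotate by 2: [23, 21, 26, 8, 22, 12, 13, 9]


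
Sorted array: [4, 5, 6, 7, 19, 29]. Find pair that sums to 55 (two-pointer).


Two pointers: lo=0, hi=5
No pair sums to 55


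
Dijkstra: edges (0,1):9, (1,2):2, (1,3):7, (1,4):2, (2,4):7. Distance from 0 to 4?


Dijkstra from 0:
Distances: {0: 0, 1: 9, 2: 11, 3: 16, 4: 11}
Shortest distance to 4 = 11, path = [0, 1, 4]


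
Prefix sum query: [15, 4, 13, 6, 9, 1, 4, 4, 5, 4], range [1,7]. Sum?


Prefix sums: [0, 15, 19, 32, 38, 47, 48, 52, 56, 61, 65]
Sum[1..7] = prefix[8] - prefix[1] = 56 - 15 = 41


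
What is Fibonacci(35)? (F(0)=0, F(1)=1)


F(n)=F(n-1)+F(n-2)
...F(33)=3524578, F(34)=5702887, F(35)=9227465


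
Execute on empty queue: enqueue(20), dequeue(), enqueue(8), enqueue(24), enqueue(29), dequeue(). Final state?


enqueue(20) -> [20]
dequeue() returns 20 -> []
enqueue(8) -> [8]
enqueue(24) -> [8, 24]
enqueue(29) -> [8, 24, 29]
dequeue() returns 8 -> [24, 29]
Final queue (front to back): [24, 29]


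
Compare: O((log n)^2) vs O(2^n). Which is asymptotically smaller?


polylogarithmic grows slower than exponential
O((log n)^2) is asymptotically smaller; O(2^n) grows faster


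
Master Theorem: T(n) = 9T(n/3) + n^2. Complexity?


a=9, b=3, c=2. log_3(9)=2 = c=2. Case 2: O(n^c log n) = O(n^2 log n)
Complexity: O(n^2 log n)


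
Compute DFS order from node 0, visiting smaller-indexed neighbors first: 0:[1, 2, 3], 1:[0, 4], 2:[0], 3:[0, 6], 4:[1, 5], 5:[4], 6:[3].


DFS stack-based: start with [0]
Visit order: [0, 1, 4, 5, 2, 3, 6]


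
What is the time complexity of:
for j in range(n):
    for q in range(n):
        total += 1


Per nesting level: O(n) * O(n) = O(n^2)
Complexity: O(n^2)


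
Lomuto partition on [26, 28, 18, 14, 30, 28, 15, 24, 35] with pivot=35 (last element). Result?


Elements <= 35 go left of pivot.
Result: [26, 28, 18, 14, 30, 28, 15, 24, 35], pivot at index 8


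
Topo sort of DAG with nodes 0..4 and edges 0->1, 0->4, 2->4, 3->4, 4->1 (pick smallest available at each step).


Kahn's algorithm, process smallest node first
Order: [0, 2, 3, 4, 1]


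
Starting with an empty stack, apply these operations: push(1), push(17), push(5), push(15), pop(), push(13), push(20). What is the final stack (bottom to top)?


push(1) -> [1]
push(17) -> [1, 17]
push(5) -> [1, 17, 5]
push(15) -> [1, 17, 5, 15]
pop() returns 15 -> [1, 17, 5]
push(13) -> [1, 17, 5, 13]
push(20) -> [1, 17, 5, 13, 20]
Final stack (bottom to top): [1, 17, 5, 13, 20]


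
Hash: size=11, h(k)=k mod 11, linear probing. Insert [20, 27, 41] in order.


Insertions: 20->slot 9; 27->slot 5; 41->slot 8
Table: [None, None, None, None, None, 27, None, None, 41, 20, None]


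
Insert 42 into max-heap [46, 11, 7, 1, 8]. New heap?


Append 42: [46, 11, 7, 1, 8, 42]
Bubble up: swap idx 5(42) with idx 2(7)
Result: [46, 11, 42, 1, 8, 7]


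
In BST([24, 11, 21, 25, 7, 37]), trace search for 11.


BST root = 24
Search for 11: compare at each node
Path: [24, 11]


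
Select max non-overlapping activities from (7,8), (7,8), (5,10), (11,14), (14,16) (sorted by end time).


Greedy: pick earliest-ending, then skip overlaps.
Selected (3 activities): [(7, 8), (11, 14), (14, 16)]


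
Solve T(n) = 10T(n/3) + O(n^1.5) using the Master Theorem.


a=10, b=3, c=1.5. log_3(10)=2.096 > c=1.5. Case 1: O(n^log_b(a)) = O(n^2.096)
Complexity: O(n^2.096)


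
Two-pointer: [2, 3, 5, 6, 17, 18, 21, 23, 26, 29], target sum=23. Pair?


Two pointers: lo=0, hi=9
Found pair: (2, 21) summing to 23


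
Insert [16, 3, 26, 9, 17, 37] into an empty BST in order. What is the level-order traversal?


Root = 16; build tree by BST insertion.
Level-Order traversal: [16, 3, 26, 9, 17, 37]


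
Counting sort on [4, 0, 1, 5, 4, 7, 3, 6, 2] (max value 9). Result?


Count array: [1, 1, 1, 1, 2, 1, 1, 1, 0, 0]
Reconstruct: [0, 1, 2, 3, 4, 4, 5, 6, 7]


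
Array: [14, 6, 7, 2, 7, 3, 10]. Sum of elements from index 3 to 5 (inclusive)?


Prefix sums: [0, 14, 20, 27, 29, 36, 39, 49]
Sum[3..5] = prefix[6] - prefix[3] = 39 - 27 = 12


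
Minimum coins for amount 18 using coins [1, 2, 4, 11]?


dp[0]=0; dp[i]=1+min(dp[i-c] for c in coins)
...dp[13]=2, dp[14]=3, dp[15]=2, dp[16]=3, dp[17]=3, dp[18]=4
Minimum coins for 18 = 4


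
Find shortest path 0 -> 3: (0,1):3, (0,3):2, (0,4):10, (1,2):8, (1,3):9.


Dijkstra from 0:
Distances: {0: 0, 1: 3, 2: 11, 3: 2, 4: 10}
Shortest distance to 3 = 2, path = [0, 3]


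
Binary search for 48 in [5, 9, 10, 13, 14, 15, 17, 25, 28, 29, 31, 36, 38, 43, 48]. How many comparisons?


Search for 48:
[0,14] mid=7 arr[7]=25
[8,14] mid=11 arr[11]=36
[12,14] mid=13 arr[13]=43
[14,14] mid=14 arr[14]=48
Total: 4 comparisons


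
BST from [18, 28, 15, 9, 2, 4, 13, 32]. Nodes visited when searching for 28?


BST root = 18
Search for 28: compare at each node
Path: [18, 28]


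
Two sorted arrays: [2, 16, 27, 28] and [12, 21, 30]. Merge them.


Compare heads, take smaller each step.
Merged: [2, 12, 16, 21, 27, 28, 30]


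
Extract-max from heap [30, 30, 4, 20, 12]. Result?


Max = 30
Replace root with last, heapify down
Resulting heap: [30, 20, 4, 12]


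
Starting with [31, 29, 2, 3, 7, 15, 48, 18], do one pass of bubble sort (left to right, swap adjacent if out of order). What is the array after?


After one pass: [29, 2, 3, 7, 15, 31, 18, 48]


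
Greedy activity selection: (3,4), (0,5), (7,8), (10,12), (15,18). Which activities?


Greedy: pick earliest-ending, then skip overlaps.
Selected (4 activities): [(3, 4), (7, 8), (10, 12), (15, 18)]


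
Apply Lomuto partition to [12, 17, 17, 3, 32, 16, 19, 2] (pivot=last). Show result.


Elements <= 2 go left of pivot.
Result: [2, 17, 17, 3, 32, 16, 19, 12], pivot at index 0


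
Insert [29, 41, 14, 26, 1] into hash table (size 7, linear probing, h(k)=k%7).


Insertions: 29->slot 1; 41->slot 6; 14->slot 0; 26->slot 5; 1->slot 2
Table: [14, 29, 1, None, None, 26, 41]


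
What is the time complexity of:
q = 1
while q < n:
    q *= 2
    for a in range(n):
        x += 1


Per nesting level: O(log n) * O(n) = O(n log n)
Complexity: O(n log n)


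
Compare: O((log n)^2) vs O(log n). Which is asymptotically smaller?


logarithmic grows slower than polylogarithmic
O(log n) is asymptotically smaller; O((log n)^2) grows faster


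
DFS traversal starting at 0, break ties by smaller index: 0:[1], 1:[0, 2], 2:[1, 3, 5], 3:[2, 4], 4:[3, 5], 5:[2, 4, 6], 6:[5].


DFS stack-based: start with [0]
Visit order: [0, 1, 2, 3, 4, 5, 6]


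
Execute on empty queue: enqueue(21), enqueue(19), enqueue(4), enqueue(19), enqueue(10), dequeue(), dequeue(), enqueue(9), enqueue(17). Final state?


enqueue(21) -> [21]
enqueue(19) -> [21, 19]
enqueue(4) -> [21, 19, 4]
enqueue(19) -> [21, 19, 4, 19]
enqueue(10) -> [21, 19, 4, 19, 10]
dequeue() returns 21 -> [19, 4, 19, 10]
dequeue() returns 19 -> [4, 19, 10]
enqueue(9) -> [4, 19, 10, 9]
enqueue(17) -> [4, 19, 10, 9, 17]
Final queue (front to back): [4, 19, 10, 9, 17]


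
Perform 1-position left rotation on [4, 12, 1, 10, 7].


Left rotate by 1: [12, 1, 10, 7, 4]


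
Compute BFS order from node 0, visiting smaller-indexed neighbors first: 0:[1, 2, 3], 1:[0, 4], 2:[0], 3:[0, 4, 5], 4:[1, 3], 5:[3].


BFS queue: start with [0]
Visit order: [0, 1, 2, 3, 4, 5]


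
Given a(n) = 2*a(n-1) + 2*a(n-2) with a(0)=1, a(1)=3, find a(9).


Build bottom-up:
...a(7)=1224, a(8)=3344, a(9)=2*3344+2*1224=9136


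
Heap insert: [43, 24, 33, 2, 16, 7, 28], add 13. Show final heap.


Append 13: [43, 24, 33, 2, 16, 7, 28, 13]
Bubble up: swap idx 7(13) with idx 3(2)
Result: [43, 24, 33, 13, 16, 7, 28, 2]


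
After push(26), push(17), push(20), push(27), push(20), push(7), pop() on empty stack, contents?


push(26) -> [26]
push(17) -> [26, 17]
push(20) -> [26, 17, 20]
push(27) -> [26, 17, 20, 27]
push(20) -> [26, 17, 20, 27, 20]
push(7) -> [26, 17, 20, 27, 20, 7]
pop() returns 7 -> [26, 17, 20, 27, 20]
Final stack (bottom to top): [26, 17, 20, 27, 20]


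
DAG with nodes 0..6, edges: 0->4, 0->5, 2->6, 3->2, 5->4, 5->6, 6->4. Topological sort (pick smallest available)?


Kahn's algorithm, process smallest node first
Order: [0, 1, 3, 2, 5, 6, 4]


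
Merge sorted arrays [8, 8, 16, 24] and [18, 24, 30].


Compare heads, take smaller each step.
Merged: [8, 8, 16, 18, 24, 24, 30]


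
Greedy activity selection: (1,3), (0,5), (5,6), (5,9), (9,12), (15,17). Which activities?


Greedy: pick earliest-ending, then skip overlaps.
Selected (4 activities): [(1, 3), (5, 6), (9, 12), (15, 17)]


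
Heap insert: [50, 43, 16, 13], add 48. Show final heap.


Append 48: [50, 43, 16, 13, 48]
Bubble up: swap idx 4(48) with idx 1(43)
Result: [50, 48, 16, 13, 43]


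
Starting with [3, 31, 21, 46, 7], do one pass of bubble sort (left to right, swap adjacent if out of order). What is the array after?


After one pass: [3, 21, 31, 7, 46]


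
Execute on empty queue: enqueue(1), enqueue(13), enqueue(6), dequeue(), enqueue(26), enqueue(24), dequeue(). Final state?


enqueue(1) -> [1]
enqueue(13) -> [1, 13]
enqueue(6) -> [1, 13, 6]
dequeue() returns 1 -> [13, 6]
enqueue(26) -> [13, 6, 26]
enqueue(24) -> [13, 6, 26, 24]
dequeue() returns 13 -> [6, 26, 24]
Final queue (front to back): [6, 26, 24]


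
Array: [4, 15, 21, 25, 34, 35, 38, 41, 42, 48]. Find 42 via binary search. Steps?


Search for 42:
[0,9] mid=4 arr[4]=34
[5,9] mid=7 arr[7]=41
[8,9] mid=8 arr[8]=42
Total: 3 comparisons


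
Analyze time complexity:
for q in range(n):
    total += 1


Per nesting level: O(n) = O(n)
Complexity: O(n)


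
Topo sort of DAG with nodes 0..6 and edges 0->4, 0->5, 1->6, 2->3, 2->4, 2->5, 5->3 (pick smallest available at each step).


Kahn's algorithm, process smallest node first
Order: [0, 1, 2, 4, 5, 3, 6]


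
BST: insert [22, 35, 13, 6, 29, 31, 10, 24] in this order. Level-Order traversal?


Root = 22; build tree by BST insertion.
Level-Order traversal: [22, 13, 35, 6, 29, 10, 24, 31]


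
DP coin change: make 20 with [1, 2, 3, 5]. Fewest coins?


dp[0]=0; dp[i]=1+min(dp[i-c] for c in coins)
...dp[15]=3, dp[16]=4, dp[17]=4, dp[18]=4, dp[19]=5, dp[20]=4
Minimum coins for 20 = 4


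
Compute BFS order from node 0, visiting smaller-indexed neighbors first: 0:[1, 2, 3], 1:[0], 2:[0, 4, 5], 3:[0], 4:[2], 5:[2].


BFS queue: start with [0]
Visit order: [0, 1, 2, 3, 4, 5]


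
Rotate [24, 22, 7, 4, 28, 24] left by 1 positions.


Left rotate by 1: [22, 7, 4, 28, 24, 24]


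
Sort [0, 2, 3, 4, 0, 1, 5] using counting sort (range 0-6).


Count array: [2, 1, 1, 1, 1, 1, 0]
Reconstruct: [0, 0, 1, 2, 3, 4, 5]


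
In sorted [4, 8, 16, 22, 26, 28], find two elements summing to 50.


Two pointers: lo=0, hi=5
Found pair: (22, 28) summing to 50


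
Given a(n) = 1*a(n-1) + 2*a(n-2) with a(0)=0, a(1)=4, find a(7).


Build bottom-up:
...a(5)=44, a(6)=84, a(7)=1*84+2*44=172


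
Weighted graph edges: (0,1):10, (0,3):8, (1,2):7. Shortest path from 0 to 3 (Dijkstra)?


Dijkstra from 0:
Distances: {0: 0, 1: 10, 2: 17, 3: 8}
Shortest distance to 3 = 8, path = [0, 3]


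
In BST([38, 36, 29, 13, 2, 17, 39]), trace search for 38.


BST root = 38
Search for 38: compare at each node
Path: [38]


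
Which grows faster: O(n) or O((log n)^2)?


polylogarithmic grows slower than linear
O((log n)^2) is asymptotically smaller; O(n) grows faster


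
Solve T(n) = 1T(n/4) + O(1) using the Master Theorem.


a=1, b=4, c=0. log_4(1)=0 = c=0. Case 2: O(n^c log n) = O(log n)
Complexity: O(log n)


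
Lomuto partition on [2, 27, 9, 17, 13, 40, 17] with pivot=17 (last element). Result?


Elements <= 17 go left of pivot.
Result: [2, 9, 17, 13, 17, 40, 27], pivot at index 4


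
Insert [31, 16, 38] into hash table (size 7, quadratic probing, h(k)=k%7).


Insertions: 31->slot 3; 16->slot 2; 38->slot 4
Table: [None, None, 16, 31, 38, None, None]


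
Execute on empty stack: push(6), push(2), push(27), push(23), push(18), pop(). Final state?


push(6) -> [6]
push(2) -> [6, 2]
push(27) -> [6, 2, 27]
push(23) -> [6, 2, 27, 23]
push(18) -> [6, 2, 27, 23, 18]
pop() returns 18 -> [6, 2, 27, 23]
Final stack (bottom to top): [6, 2, 27, 23]


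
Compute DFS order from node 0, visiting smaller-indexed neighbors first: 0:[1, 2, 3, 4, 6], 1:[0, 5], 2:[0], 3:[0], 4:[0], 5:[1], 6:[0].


DFS stack-based: start with [0]
Visit order: [0, 1, 5, 2, 3, 4, 6]


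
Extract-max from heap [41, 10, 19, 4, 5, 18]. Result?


Max = 41
Replace root with last, heapify down
Resulting heap: [19, 10, 18, 4, 5]


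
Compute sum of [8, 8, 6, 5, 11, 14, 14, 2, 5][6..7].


Prefix sums: [0, 8, 16, 22, 27, 38, 52, 66, 68, 73]
Sum[6..7] = prefix[8] - prefix[6] = 68 - 52 = 16


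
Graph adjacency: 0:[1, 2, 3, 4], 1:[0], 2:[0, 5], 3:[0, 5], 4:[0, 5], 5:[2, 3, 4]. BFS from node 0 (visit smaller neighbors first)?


BFS queue: start with [0]
Visit order: [0, 1, 2, 3, 4, 5]


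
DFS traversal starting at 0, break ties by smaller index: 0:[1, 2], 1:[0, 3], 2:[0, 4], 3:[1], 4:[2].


DFS stack-based: start with [0]
Visit order: [0, 1, 3, 2, 4]


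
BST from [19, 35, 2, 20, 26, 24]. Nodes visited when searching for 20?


BST root = 19
Search for 20: compare at each node
Path: [19, 35, 20]


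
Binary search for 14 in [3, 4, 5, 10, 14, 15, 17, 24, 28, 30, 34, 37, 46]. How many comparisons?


Search for 14:
[0,12] mid=6 arr[6]=17
[0,5] mid=2 arr[2]=5
[3,5] mid=4 arr[4]=14
Total: 3 comparisons


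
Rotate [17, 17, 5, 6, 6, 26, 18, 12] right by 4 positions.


Right rotate by 4: [6, 26, 18, 12, 17, 17, 5, 6]


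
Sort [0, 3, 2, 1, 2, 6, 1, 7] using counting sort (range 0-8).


Count array: [1, 2, 2, 1, 0, 0, 1, 1, 0]
Reconstruct: [0, 1, 1, 2, 2, 3, 6, 7]


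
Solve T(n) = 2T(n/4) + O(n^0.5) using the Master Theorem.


a=2, b=4, c=0.5. log_4(2)=0.5 = c=0.5. Case 2: O(n^c log n) = O(sqrt(n) log n)
Complexity: O(sqrt(n) log n)


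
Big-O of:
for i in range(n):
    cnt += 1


Per nesting level: O(n) = O(n)
Complexity: O(n)


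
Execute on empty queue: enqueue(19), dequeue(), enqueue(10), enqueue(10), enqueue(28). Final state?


enqueue(19) -> [19]
dequeue() returns 19 -> []
enqueue(10) -> [10]
enqueue(10) -> [10, 10]
enqueue(28) -> [10, 10, 28]
Final queue (front to back): [10, 10, 28]


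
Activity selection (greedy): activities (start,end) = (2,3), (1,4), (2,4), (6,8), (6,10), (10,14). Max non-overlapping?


Greedy: pick earliest-ending, then skip overlaps.
Selected (3 activities): [(2, 3), (6, 8), (10, 14)]


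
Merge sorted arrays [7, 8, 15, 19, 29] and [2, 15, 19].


Compare heads, take smaller each step.
Merged: [2, 7, 8, 15, 15, 19, 19, 29]


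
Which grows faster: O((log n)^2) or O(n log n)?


polylogarithmic grows slower than linearithmic
O((log n)^2) is asymptotically smaller; O(n log n) grows faster


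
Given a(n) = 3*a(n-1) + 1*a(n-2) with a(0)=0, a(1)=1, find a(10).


Build bottom-up:
...a(8)=3927, a(9)=12970, a(10)=3*12970+1*3927=42837


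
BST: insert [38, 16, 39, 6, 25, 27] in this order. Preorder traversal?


Root = 38; build tree by BST insertion.
Preorder traversal: [38, 16, 6, 25, 27, 39]


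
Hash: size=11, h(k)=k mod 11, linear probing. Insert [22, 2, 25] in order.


Insertions: 22->slot 0; 2->slot 2; 25->slot 3
Table: [22, None, 2, 25, None, None, None, None, None, None, None]


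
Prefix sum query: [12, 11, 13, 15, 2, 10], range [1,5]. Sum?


Prefix sums: [0, 12, 23, 36, 51, 53, 63]
Sum[1..5] = prefix[6] - prefix[1] = 63 - 12 = 51


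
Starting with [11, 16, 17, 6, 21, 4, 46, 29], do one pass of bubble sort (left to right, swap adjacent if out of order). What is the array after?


After one pass: [11, 16, 6, 17, 4, 21, 29, 46]


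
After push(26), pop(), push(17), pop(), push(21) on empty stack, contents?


push(26) -> [26]
pop() returns 26 -> []
push(17) -> [17]
pop() returns 17 -> []
push(21) -> [21]
Final stack (bottom to top): [21]


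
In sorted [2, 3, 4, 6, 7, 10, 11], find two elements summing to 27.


Two pointers: lo=0, hi=6
No pair sums to 27


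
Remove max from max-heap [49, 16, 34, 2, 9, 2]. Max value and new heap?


Max = 49
Replace root with last, heapify down
Resulting heap: [34, 16, 2, 2, 9]


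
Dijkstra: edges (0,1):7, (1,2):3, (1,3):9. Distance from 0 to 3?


Dijkstra from 0:
Distances: {0: 0, 1: 7, 2: 10, 3: 16}
Shortest distance to 3 = 16, path = [0, 1, 3]


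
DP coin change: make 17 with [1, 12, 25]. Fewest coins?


dp[0]=0; dp[i]=1+min(dp[i-c] for c in coins)
...dp[12]=1, dp[13]=2, dp[14]=3, dp[15]=4, dp[16]=5, dp[17]=6
Minimum coins for 17 = 6
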